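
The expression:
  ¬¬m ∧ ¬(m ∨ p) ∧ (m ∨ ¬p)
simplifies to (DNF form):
False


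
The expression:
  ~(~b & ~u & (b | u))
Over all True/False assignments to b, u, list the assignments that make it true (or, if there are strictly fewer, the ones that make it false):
is always true.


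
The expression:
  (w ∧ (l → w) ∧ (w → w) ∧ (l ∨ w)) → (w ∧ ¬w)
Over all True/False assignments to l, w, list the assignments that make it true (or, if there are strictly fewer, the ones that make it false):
is true only for:
  l=False, w=False;
  l=True, w=False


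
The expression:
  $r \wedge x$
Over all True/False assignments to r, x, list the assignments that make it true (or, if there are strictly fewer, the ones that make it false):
is true only for:
  r=True, x=True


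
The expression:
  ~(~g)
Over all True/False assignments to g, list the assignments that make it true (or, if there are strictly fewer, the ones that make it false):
is true only for:
  g=True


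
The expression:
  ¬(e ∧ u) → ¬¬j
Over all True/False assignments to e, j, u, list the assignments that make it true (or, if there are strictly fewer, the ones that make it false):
is false only for:
  e=False, j=False, u=False;
  e=False, j=False, u=True;
  e=True, j=False, u=False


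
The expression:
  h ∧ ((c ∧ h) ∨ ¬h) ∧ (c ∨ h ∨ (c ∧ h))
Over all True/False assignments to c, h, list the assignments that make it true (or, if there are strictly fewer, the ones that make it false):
is true only for:
  c=True, h=True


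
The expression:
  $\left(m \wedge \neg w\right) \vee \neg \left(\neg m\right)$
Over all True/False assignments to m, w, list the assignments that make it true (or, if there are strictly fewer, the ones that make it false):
is true only for:
  m=True, w=False;
  m=True, w=True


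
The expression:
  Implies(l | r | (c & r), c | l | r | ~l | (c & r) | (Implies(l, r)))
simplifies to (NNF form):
True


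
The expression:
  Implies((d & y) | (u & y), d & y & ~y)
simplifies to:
~y | (~d & ~u)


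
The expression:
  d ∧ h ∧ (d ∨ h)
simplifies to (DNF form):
d ∧ h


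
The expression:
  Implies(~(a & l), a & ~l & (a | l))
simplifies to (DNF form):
a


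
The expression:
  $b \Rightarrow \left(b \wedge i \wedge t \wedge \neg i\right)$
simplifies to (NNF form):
$\neg b$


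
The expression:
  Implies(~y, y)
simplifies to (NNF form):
y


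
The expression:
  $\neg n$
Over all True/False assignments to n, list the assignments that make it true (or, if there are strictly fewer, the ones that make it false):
is true only for:
  n=False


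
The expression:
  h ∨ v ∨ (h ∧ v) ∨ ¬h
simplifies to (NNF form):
True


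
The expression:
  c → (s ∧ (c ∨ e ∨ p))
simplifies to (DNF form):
s ∨ ¬c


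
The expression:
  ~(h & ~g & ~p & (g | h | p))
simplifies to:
g | p | ~h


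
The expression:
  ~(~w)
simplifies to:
w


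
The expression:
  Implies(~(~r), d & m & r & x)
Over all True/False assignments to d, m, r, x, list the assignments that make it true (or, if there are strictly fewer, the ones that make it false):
is false only for:
  d=False, m=False, r=True, x=False;
  d=False, m=False, r=True, x=True;
  d=False, m=True, r=True, x=False;
  d=False, m=True, r=True, x=True;
  d=True, m=False, r=True, x=False;
  d=True, m=False, r=True, x=True;
  d=True, m=True, r=True, x=False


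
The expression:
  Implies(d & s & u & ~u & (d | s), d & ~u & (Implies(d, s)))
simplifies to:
True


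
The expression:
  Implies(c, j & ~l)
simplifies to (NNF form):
~c | (j & ~l)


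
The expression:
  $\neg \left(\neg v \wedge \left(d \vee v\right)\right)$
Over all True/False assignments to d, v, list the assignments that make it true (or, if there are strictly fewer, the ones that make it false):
is false only for:
  d=True, v=False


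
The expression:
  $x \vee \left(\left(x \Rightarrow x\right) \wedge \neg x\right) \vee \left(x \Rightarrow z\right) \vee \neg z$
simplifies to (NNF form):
$\text{True}$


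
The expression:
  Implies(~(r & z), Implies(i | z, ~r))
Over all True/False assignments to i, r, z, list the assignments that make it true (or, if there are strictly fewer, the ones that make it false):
is false only for:
  i=True, r=True, z=False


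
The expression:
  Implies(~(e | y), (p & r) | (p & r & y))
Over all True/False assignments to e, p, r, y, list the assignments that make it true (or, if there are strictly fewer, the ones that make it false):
is false only for:
  e=False, p=False, r=False, y=False;
  e=False, p=False, r=True, y=False;
  e=False, p=True, r=False, y=False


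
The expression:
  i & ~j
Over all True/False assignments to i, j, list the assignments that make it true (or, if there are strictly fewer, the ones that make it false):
is true only for:
  i=True, j=False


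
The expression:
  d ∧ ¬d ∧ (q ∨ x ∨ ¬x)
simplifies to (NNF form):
False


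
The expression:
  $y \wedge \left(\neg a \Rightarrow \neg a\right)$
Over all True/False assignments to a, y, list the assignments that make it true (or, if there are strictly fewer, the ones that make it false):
is true only for:
  a=False, y=True;
  a=True, y=True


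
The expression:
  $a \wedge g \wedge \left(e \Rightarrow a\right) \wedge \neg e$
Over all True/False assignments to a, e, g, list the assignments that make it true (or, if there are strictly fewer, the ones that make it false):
is true only for:
  a=True, e=False, g=True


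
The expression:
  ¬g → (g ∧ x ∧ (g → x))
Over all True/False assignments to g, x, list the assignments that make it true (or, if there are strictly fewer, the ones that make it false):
is true only for:
  g=True, x=False;
  g=True, x=True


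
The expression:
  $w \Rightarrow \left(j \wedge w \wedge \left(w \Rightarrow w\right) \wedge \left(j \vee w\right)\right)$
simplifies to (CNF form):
$j \vee \neg w$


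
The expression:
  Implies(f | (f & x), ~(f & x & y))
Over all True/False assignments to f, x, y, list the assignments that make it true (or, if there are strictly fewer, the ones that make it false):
is false only for:
  f=True, x=True, y=True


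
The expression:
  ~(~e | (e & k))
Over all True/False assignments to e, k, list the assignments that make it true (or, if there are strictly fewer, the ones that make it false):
is true only for:
  e=True, k=False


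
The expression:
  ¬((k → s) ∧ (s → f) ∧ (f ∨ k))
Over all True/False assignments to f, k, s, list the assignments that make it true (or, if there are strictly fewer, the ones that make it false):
is false only for:
  f=True, k=False, s=False;
  f=True, k=False, s=True;
  f=True, k=True, s=True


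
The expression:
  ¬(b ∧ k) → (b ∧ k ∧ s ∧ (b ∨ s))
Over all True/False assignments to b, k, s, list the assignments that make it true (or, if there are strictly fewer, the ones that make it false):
is true only for:
  b=True, k=True, s=False;
  b=True, k=True, s=True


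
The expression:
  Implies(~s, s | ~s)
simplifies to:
True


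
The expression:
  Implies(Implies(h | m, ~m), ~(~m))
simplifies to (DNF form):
m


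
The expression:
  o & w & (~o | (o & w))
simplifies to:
o & w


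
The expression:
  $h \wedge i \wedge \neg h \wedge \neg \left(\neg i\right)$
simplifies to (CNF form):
$\text{False}$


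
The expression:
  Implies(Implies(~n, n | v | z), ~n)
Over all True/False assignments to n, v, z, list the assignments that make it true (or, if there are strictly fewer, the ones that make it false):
is true only for:
  n=False, v=False, z=False;
  n=False, v=False, z=True;
  n=False, v=True, z=False;
  n=False, v=True, z=True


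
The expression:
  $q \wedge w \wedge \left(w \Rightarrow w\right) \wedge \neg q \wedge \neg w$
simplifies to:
$\text{False}$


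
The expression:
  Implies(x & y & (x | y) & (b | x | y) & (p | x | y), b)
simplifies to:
b | ~x | ~y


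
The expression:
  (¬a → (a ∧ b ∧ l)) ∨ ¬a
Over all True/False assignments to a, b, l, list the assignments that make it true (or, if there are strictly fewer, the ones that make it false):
is always true.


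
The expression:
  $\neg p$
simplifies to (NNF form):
$\neg p$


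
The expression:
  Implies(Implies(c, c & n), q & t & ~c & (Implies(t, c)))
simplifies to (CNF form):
c & ~n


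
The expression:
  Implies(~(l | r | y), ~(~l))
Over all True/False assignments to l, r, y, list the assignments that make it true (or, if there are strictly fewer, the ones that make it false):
is false only for:
  l=False, r=False, y=False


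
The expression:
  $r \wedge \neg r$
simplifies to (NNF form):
$\text{False}$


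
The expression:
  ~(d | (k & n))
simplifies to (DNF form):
(~d & ~k) | (~d & ~n)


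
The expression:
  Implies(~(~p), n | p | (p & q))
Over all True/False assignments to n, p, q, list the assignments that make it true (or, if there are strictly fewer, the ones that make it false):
is always true.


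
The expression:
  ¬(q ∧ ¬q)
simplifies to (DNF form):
True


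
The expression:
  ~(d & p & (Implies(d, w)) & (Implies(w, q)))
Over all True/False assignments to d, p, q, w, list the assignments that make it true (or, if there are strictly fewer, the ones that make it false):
is false only for:
  d=True, p=True, q=True, w=True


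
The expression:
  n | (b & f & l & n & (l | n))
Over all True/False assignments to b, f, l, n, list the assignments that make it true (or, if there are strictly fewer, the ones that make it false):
is true only for:
  b=False, f=False, l=False, n=True;
  b=False, f=False, l=True, n=True;
  b=False, f=True, l=False, n=True;
  b=False, f=True, l=True, n=True;
  b=True, f=False, l=False, n=True;
  b=True, f=False, l=True, n=True;
  b=True, f=True, l=False, n=True;
  b=True, f=True, l=True, n=True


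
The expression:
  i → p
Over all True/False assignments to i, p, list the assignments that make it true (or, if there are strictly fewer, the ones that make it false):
is false only for:
  i=True, p=False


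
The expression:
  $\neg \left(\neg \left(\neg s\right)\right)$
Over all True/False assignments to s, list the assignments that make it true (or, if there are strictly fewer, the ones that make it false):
is true only for:
  s=False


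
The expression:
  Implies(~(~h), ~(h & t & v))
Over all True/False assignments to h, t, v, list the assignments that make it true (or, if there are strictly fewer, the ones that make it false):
is false only for:
  h=True, t=True, v=True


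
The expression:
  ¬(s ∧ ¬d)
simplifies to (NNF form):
d ∨ ¬s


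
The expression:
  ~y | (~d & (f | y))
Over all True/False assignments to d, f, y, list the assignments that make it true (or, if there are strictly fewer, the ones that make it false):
is false only for:
  d=True, f=False, y=True;
  d=True, f=True, y=True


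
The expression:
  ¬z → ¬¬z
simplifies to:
z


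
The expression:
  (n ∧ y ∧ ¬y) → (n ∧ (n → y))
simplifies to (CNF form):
True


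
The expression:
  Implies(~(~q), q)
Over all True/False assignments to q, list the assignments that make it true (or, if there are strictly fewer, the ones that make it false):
is always true.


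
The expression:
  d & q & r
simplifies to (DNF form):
d & q & r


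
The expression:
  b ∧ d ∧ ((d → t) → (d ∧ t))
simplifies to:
b ∧ d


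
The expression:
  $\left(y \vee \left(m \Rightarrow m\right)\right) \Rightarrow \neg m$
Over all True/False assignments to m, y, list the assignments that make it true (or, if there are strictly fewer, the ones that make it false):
is true only for:
  m=False, y=False;
  m=False, y=True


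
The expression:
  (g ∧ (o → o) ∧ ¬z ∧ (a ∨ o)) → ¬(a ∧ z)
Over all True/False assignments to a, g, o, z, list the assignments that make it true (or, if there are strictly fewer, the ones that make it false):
is always true.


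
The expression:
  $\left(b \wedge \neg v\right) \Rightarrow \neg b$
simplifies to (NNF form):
$v \vee \neg b$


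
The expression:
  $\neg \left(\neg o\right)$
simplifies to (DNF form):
$o$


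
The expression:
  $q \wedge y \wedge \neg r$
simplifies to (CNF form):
$q \wedge y \wedge \neg r$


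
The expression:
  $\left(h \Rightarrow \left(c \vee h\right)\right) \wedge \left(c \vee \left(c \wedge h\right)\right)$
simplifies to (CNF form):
$c$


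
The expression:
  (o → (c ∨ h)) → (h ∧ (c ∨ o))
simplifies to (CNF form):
(c ∨ o) ∧ (h ∨ ¬c)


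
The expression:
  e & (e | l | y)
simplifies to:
e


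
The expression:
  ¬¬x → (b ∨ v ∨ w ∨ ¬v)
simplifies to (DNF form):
True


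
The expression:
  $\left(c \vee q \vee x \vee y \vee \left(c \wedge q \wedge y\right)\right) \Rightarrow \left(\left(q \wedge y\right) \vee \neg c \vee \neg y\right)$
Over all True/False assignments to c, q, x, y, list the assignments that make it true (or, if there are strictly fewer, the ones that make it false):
is false only for:
  c=True, q=False, x=False, y=True;
  c=True, q=False, x=True, y=True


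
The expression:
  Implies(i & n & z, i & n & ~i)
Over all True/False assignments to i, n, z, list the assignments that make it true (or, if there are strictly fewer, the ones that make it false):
is false only for:
  i=True, n=True, z=True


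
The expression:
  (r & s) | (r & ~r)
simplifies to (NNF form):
r & s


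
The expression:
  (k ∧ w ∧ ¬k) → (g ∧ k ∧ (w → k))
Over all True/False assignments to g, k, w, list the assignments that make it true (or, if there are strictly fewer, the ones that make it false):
is always true.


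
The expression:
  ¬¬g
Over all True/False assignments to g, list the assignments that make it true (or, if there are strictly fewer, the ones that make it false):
is true only for:
  g=True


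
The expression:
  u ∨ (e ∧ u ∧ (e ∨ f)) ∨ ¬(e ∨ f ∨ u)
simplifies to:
u ∨ (¬e ∧ ¬f)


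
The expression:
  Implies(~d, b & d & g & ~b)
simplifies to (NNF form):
d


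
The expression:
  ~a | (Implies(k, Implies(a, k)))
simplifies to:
True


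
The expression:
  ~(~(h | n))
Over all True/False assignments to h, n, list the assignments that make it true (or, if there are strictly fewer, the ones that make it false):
is false only for:
  h=False, n=False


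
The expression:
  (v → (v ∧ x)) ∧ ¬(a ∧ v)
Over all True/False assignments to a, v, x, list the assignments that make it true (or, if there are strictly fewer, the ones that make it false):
is false only for:
  a=False, v=True, x=False;
  a=True, v=True, x=False;
  a=True, v=True, x=True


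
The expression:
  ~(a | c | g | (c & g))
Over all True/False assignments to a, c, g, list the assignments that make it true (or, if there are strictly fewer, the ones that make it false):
is true only for:
  a=False, c=False, g=False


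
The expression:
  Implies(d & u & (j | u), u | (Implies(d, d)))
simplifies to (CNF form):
True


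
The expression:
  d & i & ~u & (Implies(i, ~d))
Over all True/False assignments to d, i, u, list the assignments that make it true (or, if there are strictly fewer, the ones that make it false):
is never true.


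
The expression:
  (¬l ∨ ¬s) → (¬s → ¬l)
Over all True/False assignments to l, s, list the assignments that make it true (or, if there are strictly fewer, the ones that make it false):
is false only for:
  l=True, s=False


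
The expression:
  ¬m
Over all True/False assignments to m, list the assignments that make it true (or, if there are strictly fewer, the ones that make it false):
is true only for:
  m=False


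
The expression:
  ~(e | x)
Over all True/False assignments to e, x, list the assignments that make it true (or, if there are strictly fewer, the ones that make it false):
is true only for:
  e=False, x=False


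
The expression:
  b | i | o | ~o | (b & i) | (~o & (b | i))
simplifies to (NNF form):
True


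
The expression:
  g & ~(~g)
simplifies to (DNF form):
g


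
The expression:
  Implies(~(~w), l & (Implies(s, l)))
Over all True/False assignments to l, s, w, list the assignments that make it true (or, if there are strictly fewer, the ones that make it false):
is false only for:
  l=False, s=False, w=True;
  l=False, s=True, w=True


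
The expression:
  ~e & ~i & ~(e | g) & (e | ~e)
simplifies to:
~e & ~g & ~i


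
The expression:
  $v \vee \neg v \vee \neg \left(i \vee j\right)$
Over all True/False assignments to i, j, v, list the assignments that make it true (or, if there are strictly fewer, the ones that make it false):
is always true.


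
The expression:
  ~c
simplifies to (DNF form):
~c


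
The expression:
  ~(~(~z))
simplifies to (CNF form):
~z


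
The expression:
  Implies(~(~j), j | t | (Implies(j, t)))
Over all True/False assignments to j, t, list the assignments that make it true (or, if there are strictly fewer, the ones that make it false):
is always true.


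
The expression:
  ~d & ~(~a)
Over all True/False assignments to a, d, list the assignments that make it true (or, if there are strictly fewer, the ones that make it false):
is true only for:
  a=True, d=False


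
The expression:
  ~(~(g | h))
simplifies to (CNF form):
g | h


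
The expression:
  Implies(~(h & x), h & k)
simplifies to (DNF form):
(h & k) | (h & x)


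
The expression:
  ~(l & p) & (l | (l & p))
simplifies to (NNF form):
l & ~p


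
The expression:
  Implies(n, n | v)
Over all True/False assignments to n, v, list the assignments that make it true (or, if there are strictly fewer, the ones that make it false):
is always true.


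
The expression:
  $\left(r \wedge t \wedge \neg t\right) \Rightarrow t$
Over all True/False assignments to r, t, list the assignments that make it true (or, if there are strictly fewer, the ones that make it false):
is always true.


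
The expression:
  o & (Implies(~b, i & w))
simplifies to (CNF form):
o & (b | i) & (b | w)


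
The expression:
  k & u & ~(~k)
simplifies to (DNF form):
k & u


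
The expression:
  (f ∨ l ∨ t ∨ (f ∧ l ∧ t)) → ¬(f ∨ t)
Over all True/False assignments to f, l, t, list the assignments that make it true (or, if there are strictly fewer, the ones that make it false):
is true only for:
  f=False, l=False, t=False;
  f=False, l=True, t=False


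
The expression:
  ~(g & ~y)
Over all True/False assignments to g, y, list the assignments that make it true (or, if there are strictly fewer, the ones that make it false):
is false only for:
  g=True, y=False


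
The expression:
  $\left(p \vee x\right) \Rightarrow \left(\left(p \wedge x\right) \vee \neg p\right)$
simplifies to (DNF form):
$x \vee \neg p$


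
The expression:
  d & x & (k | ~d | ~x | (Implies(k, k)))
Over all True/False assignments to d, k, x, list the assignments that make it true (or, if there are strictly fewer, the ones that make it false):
is true only for:
  d=True, k=False, x=True;
  d=True, k=True, x=True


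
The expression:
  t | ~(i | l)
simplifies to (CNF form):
(t | ~i) & (t | ~l)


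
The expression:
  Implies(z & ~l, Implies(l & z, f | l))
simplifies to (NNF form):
True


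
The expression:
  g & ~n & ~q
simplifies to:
g & ~n & ~q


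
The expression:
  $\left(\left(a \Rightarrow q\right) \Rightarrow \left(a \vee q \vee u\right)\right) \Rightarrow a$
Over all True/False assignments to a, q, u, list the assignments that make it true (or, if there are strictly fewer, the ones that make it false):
is false only for:
  a=False, q=False, u=True;
  a=False, q=True, u=False;
  a=False, q=True, u=True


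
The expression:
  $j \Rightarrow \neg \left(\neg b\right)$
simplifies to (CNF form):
$b \vee \neg j$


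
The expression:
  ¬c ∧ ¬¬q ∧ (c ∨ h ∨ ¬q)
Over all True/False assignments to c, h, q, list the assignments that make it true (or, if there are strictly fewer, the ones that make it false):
is true only for:
  c=False, h=True, q=True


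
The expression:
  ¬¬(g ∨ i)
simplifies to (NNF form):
g ∨ i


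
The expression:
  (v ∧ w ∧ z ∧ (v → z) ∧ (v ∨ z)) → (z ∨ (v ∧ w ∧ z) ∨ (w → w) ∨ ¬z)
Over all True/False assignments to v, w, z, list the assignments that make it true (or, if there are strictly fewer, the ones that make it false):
is always true.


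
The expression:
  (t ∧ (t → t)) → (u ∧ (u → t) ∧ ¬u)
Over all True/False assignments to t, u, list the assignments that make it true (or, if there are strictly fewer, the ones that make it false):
is true only for:
  t=False, u=False;
  t=False, u=True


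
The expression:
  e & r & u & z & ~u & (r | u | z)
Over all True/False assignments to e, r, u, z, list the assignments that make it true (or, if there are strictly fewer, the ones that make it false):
is never true.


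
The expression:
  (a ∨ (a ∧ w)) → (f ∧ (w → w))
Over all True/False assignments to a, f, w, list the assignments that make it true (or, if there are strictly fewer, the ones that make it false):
is false only for:
  a=True, f=False, w=False;
  a=True, f=False, w=True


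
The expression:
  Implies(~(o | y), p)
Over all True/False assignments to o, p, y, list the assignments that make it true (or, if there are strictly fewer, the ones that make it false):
is false only for:
  o=False, p=False, y=False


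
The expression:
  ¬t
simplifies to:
¬t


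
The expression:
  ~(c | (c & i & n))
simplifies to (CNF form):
~c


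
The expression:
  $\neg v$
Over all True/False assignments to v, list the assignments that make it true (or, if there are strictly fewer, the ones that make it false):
is true only for:
  v=False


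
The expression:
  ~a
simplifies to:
~a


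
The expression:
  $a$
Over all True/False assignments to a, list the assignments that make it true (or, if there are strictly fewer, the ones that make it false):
is true only for:
  a=True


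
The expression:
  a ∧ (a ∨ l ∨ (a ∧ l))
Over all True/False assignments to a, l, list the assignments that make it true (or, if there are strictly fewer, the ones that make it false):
is true only for:
  a=True, l=False;
  a=True, l=True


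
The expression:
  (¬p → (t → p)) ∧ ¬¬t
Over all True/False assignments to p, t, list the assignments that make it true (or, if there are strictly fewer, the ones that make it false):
is true only for:
  p=True, t=True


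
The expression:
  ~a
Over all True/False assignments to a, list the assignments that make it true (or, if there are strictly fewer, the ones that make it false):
is true only for:
  a=False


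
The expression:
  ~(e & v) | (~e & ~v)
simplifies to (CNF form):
~e | ~v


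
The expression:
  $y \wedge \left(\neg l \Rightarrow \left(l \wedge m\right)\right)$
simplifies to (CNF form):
$l \wedge y$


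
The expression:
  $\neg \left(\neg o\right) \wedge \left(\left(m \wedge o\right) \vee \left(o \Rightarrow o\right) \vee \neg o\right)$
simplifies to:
$o$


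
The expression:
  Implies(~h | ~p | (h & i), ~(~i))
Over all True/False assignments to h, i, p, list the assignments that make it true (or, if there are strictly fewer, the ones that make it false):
is false only for:
  h=False, i=False, p=False;
  h=False, i=False, p=True;
  h=True, i=False, p=False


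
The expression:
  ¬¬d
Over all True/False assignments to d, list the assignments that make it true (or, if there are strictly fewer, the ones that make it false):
is true only for:
  d=True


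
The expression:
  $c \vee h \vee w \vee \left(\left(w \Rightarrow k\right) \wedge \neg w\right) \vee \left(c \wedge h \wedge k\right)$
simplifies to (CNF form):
$\text{True}$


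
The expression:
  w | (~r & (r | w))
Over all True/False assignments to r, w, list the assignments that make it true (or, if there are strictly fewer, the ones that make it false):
is true only for:
  r=False, w=True;
  r=True, w=True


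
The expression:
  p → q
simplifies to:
q ∨ ¬p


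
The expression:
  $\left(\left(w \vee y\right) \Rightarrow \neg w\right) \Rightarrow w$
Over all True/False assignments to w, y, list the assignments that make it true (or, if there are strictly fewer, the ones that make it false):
is true only for:
  w=True, y=False;
  w=True, y=True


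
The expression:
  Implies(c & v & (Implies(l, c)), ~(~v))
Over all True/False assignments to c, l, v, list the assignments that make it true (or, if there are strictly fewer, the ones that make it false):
is always true.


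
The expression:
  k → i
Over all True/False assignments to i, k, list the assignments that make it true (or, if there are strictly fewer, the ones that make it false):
is false only for:
  i=False, k=True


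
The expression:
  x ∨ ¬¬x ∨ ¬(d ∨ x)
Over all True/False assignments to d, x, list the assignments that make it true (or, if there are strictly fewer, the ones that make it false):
is false only for:
  d=True, x=False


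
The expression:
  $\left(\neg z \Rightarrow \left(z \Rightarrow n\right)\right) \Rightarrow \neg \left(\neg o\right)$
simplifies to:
$o$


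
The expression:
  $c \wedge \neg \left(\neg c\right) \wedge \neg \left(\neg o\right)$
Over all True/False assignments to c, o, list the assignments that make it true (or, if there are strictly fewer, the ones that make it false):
is true only for:
  c=True, o=True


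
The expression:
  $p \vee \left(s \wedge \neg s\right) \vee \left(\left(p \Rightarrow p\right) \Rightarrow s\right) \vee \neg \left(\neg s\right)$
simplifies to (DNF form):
$p \vee s$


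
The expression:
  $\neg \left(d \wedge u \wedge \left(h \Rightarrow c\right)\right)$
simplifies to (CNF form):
$\left(h \vee \neg d \vee \neg u\right) \wedge \left(\neg c \vee \neg d \vee \neg u\right)$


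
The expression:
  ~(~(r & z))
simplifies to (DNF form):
r & z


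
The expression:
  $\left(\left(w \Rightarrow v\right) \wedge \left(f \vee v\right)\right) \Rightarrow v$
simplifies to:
$v \vee w \vee \neg f$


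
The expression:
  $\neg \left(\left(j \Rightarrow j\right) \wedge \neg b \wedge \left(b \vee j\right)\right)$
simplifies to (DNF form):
$b \vee \neg j$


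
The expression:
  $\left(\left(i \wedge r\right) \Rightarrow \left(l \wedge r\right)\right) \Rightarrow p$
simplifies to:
$p \vee \left(i \wedge r \wedge \neg l\right)$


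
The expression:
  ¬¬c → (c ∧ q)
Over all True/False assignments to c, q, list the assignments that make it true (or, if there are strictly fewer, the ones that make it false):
is false only for:
  c=True, q=False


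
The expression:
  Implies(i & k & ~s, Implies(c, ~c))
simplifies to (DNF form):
s | ~c | ~i | ~k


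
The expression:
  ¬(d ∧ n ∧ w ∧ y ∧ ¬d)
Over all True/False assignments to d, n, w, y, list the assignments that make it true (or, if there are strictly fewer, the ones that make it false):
is always true.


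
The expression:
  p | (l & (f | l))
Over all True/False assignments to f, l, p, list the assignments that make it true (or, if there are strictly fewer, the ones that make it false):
is false only for:
  f=False, l=False, p=False;
  f=True, l=False, p=False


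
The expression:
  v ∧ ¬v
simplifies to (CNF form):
False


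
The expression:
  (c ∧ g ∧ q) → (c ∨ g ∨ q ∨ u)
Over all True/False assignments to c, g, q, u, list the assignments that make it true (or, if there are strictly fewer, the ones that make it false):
is always true.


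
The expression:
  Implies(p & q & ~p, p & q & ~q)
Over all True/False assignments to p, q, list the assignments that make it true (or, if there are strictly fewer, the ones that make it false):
is always true.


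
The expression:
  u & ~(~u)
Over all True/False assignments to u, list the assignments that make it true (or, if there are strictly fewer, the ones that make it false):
is true only for:
  u=True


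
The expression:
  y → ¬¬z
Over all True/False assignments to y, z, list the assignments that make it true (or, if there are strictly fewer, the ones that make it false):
is false only for:
  y=True, z=False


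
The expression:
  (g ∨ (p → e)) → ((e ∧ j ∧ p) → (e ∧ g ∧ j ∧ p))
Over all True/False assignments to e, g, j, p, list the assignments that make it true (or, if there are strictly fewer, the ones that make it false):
is false only for:
  e=True, g=False, j=True, p=True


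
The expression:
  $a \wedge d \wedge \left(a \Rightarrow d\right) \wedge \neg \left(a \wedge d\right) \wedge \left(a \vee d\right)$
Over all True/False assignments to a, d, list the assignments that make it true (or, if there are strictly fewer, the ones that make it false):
is never true.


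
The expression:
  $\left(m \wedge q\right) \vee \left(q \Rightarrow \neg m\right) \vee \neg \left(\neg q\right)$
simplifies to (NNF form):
$\text{True}$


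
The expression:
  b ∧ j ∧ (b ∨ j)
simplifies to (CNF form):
b ∧ j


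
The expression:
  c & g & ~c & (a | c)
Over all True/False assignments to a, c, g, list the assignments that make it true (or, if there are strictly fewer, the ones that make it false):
is never true.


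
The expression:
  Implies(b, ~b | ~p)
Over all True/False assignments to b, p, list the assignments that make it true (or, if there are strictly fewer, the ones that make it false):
is false only for:
  b=True, p=True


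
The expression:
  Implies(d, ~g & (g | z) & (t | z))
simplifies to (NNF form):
~d | (z & ~g)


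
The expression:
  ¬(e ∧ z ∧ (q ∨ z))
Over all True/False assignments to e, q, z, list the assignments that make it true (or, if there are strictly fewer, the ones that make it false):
is false only for:
  e=True, q=False, z=True;
  e=True, q=True, z=True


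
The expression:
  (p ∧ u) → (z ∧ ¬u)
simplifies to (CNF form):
¬p ∨ ¬u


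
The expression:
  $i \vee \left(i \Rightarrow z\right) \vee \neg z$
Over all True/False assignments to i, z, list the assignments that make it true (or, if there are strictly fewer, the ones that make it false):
is always true.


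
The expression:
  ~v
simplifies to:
~v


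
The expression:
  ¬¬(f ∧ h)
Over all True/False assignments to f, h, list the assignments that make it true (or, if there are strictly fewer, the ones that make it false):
is true only for:
  f=True, h=True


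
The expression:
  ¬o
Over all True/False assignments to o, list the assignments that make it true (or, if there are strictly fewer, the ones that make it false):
is true only for:
  o=False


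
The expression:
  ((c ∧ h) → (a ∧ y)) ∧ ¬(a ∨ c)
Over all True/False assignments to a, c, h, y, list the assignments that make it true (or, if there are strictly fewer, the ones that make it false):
is true only for:
  a=False, c=False, h=False, y=False;
  a=False, c=False, h=False, y=True;
  a=False, c=False, h=True, y=False;
  a=False, c=False, h=True, y=True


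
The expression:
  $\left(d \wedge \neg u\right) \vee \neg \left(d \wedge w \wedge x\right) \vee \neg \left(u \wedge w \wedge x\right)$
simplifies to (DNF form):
$\neg d \vee \neg u \vee \neg w \vee \neg x$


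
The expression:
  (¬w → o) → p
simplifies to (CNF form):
(p ∨ ¬o) ∧ (p ∨ ¬w)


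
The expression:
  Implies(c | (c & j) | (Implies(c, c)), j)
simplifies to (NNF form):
j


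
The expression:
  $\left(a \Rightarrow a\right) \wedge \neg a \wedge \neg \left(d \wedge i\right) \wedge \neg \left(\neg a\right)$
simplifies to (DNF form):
$\text{False}$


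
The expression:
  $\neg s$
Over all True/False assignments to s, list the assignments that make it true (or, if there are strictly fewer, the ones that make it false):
is true only for:
  s=False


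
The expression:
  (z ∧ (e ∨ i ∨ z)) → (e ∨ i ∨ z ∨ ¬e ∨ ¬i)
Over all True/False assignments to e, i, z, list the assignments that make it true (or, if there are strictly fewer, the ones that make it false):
is always true.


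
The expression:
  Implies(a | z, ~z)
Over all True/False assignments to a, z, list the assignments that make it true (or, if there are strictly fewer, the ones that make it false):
is true only for:
  a=False, z=False;
  a=True, z=False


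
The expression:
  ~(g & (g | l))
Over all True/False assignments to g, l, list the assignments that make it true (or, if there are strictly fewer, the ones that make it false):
is true only for:
  g=False, l=False;
  g=False, l=True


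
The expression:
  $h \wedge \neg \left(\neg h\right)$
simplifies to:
$h$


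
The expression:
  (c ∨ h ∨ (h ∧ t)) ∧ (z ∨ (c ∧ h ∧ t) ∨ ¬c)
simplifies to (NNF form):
(c ∧ z) ∨ (h ∧ t) ∨ (h ∧ ¬c)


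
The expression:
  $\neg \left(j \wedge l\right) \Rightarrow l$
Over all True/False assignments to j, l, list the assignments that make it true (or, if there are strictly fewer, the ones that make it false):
is true only for:
  j=False, l=True;
  j=True, l=True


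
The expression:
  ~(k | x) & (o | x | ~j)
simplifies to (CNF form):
~k & ~x & (o | ~j)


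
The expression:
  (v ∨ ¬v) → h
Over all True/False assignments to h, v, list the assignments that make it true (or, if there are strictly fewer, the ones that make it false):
is true only for:
  h=True, v=False;
  h=True, v=True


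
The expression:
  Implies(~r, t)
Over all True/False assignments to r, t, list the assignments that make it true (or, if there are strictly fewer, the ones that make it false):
is false only for:
  r=False, t=False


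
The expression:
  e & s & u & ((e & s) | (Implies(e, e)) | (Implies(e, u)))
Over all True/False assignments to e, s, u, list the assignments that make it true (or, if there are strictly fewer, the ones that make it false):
is true only for:
  e=True, s=True, u=True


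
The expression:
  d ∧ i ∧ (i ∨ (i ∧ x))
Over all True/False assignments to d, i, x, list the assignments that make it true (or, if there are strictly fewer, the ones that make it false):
is true only for:
  d=True, i=True, x=False;
  d=True, i=True, x=True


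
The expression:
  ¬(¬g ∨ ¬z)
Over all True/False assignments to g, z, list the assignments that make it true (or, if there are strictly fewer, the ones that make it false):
is true only for:
  g=True, z=True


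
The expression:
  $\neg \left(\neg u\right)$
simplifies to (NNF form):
$u$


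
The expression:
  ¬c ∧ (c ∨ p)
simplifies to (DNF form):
p ∧ ¬c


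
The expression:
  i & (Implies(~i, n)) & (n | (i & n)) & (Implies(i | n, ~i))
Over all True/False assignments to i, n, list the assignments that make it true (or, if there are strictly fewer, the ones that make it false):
is never true.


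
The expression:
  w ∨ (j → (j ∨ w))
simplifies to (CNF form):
True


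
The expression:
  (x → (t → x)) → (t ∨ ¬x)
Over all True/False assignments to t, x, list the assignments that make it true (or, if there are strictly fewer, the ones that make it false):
is false only for:
  t=False, x=True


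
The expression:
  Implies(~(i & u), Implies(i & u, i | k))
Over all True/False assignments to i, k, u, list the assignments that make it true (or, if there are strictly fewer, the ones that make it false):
is always true.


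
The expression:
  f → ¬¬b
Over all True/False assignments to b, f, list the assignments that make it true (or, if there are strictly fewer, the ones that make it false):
is false only for:
  b=False, f=True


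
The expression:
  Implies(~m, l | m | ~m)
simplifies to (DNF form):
True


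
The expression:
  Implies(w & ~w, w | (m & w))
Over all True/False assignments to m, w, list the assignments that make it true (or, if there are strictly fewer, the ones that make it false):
is always true.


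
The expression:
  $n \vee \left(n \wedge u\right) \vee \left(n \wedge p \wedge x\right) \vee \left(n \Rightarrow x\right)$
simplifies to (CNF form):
$\text{True}$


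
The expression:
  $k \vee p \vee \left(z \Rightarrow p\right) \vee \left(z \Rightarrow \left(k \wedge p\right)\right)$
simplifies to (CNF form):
$k \vee p \vee \neg z$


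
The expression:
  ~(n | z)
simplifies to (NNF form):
~n & ~z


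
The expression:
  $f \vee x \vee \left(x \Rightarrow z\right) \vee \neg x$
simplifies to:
$\text{True}$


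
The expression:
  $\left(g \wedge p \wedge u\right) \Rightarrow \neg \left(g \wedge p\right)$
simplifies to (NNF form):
$\neg g \vee \neg p \vee \neg u$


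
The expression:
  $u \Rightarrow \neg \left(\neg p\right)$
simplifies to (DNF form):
$p \vee \neg u$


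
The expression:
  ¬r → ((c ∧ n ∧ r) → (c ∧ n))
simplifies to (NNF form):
True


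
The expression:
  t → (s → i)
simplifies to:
i ∨ ¬s ∨ ¬t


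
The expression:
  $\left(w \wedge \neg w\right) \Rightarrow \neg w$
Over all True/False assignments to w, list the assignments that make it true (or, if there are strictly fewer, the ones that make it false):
is always true.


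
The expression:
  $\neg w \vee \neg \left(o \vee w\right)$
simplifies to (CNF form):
$\neg w$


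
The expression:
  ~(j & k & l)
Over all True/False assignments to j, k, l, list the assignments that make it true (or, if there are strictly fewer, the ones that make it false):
is false only for:
  j=True, k=True, l=True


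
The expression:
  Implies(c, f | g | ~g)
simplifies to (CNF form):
True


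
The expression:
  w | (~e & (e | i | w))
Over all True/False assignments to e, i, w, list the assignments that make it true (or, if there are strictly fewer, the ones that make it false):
is false only for:
  e=False, i=False, w=False;
  e=True, i=False, w=False;
  e=True, i=True, w=False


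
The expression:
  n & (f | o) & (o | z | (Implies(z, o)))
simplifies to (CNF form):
n & (f | o)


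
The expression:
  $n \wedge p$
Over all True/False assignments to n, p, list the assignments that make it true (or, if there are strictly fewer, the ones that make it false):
is true only for:
  n=True, p=True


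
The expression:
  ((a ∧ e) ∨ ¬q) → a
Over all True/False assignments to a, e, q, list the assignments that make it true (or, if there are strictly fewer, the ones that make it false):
is false only for:
  a=False, e=False, q=False;
  a=False, e=True, q=False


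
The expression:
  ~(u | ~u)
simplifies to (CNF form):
False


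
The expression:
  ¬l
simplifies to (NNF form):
¬l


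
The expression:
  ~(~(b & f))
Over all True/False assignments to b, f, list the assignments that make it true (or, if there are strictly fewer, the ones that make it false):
is true only for:
  b=True, f=True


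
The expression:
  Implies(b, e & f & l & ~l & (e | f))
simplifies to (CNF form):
~b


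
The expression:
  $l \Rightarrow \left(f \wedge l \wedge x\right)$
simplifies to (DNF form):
$\left(f \wedge x\right) \vee \neg l$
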